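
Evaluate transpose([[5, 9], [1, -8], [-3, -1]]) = [[5, 1, -3], [9, -8, -1]]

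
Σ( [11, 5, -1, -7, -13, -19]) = 11 + 5 + (-1) + (-7) + (-13) + (-19)
= -24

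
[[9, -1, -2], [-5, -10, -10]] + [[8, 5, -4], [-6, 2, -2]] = [[17, 4, -6], [-11, -8, -12]]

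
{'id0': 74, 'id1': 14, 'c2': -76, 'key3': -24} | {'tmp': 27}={'id0': 74, 'id1': 14, 'c2': -76, 'key3': -24, 'tmp': 27}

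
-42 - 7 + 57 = 8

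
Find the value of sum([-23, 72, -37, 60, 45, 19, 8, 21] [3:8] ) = slice → [60, 45, 19, 8, 21]
60 + 45 + 19 + 8 + 21
= 153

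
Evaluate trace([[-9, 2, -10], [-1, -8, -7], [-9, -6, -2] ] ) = diagonal: (-9) + (-8) + (-2)
= -19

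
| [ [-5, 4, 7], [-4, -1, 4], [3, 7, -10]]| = (1)*(-5)*det([[-1, 4], [7, -10]]) + (-1)*(4)*det([[-4, 4], [3, -10]]) + (1)*(7)*det([[-4, -1], [3, 7]])
= 90 + -112 + -175
= -197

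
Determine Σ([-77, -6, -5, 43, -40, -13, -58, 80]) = -76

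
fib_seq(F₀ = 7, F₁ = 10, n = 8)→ F_2 = F_1 + F_0 = 17
F_3 = F_2 + F_1 = 27
F_4 = F_3 + F_2 = 44
...
= [7, 10, 17, 27, 44, 71, 115, 186]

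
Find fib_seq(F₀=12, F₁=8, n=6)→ [12, 8, 20, 28, 48, 76]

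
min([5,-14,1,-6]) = -14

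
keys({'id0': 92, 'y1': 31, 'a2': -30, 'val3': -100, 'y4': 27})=['id0', 'y1', 'a2', 'val3', 'y4']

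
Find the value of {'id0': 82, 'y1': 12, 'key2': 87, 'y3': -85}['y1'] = 12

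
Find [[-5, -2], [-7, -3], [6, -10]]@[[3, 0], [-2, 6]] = [[-11, -12], [-15, -18], [38, -60]]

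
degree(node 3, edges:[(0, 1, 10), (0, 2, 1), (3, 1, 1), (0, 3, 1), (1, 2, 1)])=incident: (3,1), (0,3)
= 2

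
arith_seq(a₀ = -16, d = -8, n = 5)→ [-16, -24, -32, -40, -48]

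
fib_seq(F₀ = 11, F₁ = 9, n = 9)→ F_2 = F_1 + F_0 = 20
F_3 = F_2 + F_1 = 29
F_4 = F_3 + F_2 = 49
...
= [11, 9, 20, 29, 49, 78, 127, 205, 332]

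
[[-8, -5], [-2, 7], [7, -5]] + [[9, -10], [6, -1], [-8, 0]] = [[1, -15], [4, 6], [-1, -5]]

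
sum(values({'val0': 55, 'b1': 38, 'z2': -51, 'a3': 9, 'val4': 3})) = 55 + 38 + (-51) + 9 + 3
= 54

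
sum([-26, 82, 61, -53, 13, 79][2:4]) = 8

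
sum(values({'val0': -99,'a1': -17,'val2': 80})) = (-99) + (-17) + 80
= -36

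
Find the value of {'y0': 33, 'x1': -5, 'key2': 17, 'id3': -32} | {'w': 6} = {'y0': 33, 'x1': -5, 'key2': 17, 'id3': -32, 'w': 6}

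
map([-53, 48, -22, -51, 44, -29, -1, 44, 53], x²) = (-53)²=2809, (48)²=2304, (-22)²=484, (-51)²=2601, (44)²=1936, (-29)²=841, (-1)²=1, (44)²=1936, (53)²=2809
= [2809, 2304, 484, 2601, 1936, 841, 1, 1936, 2809]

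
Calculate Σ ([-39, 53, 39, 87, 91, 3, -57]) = (-39) + 53 + 39 + 87 + 91 + 3 + (-57)
= 177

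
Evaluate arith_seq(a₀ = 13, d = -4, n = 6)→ a_0 = 13 + 0*-4 = 13
a_1 = 13 + 1*-4 = 9
a_2 = 13 + 2*-4 = 5
...
= [13, 9, 5, 1, -3, -7]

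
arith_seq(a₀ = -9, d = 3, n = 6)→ a_0 = -9 + 0*3 = -9
a_1 = -9 + 1*3 = -6
a_2 = -9 + 2*3 = -3
...
= [-9, -6, -3, 0, 3, 6]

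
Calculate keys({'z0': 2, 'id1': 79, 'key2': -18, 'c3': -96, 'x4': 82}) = ['z0', 'id1', 'key2', 'c3', 'x4']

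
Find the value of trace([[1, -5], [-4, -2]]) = -1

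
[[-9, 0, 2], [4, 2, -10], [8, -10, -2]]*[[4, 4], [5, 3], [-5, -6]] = C[0][0] = (-9)*(4) + (0)*(5) + (2)*(-5) = -46
C[0][1] = (-9)*(4) + (0)*(3) + (2)*(-6) = -48
C[1][0] = (4)*(4) + (2)*(5) + (-10)*(-5) = 76
C[1][1] = (4)*(4) + (2)*(3) + (-10)*(-6) = 82
C[2][0] = (8)*(4) + (-10)*(5) + (-2)*(-5) = -8
C[2][1] = (8)*(4) + (-10)*(3) + (-2)*(-6) = 14
= [[-46, -48], [76, 82], [-8, 14]]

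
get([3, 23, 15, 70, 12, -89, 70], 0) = 3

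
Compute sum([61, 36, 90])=61 + 36 + 90
= 187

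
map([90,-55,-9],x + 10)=[100, -45, 1]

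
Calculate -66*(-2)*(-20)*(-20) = 52800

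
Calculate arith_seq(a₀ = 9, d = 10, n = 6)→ a_0 = 9 + 0*10 = 9
a_1 = 9 + 1*10 = 19
a_2 = 9 + 2*10 = 29
...
= [9, 19, 29, 39, 49, 59]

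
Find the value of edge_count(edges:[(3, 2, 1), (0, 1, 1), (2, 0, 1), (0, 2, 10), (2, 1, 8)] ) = 5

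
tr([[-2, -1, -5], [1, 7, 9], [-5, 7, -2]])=diagonal: (-2) + 7 + (-2)
= 3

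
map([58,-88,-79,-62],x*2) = 58*2=116, -88*2=-176, -79*2=-158, -62*2=-124
= [116, -176, -158, -124]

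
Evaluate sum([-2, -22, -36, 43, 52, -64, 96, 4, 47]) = (-2) + (-22) + (-36) + 43 + 52 + (-64) + 96 + 4 + 47
= 118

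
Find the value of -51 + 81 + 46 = 76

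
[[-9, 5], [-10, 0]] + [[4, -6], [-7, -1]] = [[-5, -1], [-17, -1]]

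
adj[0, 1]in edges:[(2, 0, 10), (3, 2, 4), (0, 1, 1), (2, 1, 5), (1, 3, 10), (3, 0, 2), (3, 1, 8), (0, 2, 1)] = 1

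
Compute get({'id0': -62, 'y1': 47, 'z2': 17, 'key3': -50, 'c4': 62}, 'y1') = 47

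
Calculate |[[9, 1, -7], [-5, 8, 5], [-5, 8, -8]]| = -1001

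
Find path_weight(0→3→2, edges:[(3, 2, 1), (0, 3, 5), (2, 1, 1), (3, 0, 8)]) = 6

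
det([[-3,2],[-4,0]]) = 8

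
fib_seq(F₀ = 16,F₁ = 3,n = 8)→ F_2 = F_1 + F_0 = 19
F_3 = F_2 + F_1 = 22
F_4 = F_3 + F_2 = 41
...
= [16, 3, 19, 22, 41, 63, 104, 167]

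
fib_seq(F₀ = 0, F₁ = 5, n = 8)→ [0, 5, 5, 10, 15, 25, 40, 65]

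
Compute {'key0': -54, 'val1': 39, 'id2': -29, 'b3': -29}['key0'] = -54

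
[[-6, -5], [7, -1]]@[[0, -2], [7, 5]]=[[-35, -13], [-7, -19]]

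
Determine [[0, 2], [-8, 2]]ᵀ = [[0, -8], [2, 2]]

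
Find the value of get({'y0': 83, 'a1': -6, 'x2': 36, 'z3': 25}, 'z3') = 25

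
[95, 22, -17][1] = 22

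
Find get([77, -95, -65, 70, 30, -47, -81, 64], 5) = -47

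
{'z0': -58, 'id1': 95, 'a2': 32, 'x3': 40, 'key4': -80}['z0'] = -58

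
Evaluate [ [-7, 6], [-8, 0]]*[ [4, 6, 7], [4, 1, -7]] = C[0][0] = (-7)*(4) + (6)*(4) = -4
C[0][1] = (-7)*(6) + (6)*(1) = -36
C[0][2] = (-7)*(7) + (6)*(-7) = -91
C[1][0] = (-8)*(4) + (0)*(4) = -32
C[1][1] = (-8)*(6) + (0)*(1) = -48
C[1][2] = (-8)*(7) + (0)*(-7) = -56
= [[-4, -36, -91], [-32, -48, -56]]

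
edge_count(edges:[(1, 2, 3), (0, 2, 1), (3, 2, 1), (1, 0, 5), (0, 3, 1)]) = 5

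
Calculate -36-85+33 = -88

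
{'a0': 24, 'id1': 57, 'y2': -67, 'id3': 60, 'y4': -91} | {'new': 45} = {'a0': 24, 'id1': 57, 'y2': -67, 'id3': 60, 'y4': -91, 'new': 45}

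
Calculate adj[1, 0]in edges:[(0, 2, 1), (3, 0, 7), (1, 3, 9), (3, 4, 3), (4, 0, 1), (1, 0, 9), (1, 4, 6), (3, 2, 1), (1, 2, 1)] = 9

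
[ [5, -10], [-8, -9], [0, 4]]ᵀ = [[5, -8, 0], [-10, -9, 4]]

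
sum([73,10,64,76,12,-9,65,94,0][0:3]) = slice → [73, 10, 64]
73 + 10 + 64
= 147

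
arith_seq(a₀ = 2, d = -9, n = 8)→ [2, -7, -16, -25, -34, -43, -52, -61]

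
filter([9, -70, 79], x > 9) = [79]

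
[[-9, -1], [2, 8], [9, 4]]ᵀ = [[-9, 2, 9], [-1, 8, 4]]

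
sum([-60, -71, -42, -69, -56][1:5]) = -238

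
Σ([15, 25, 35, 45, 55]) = 15 + 25 + 35 + 45 + 55
= 175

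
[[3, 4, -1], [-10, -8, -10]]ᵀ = [[3, -10], [4, -8], [-1, -10]]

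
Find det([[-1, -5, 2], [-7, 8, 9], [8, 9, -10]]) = -103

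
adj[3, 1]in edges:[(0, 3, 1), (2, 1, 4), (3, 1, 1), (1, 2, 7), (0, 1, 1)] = 1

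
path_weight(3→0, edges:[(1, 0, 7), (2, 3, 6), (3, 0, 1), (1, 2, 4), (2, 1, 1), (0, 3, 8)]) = w(3→0)=1
= 1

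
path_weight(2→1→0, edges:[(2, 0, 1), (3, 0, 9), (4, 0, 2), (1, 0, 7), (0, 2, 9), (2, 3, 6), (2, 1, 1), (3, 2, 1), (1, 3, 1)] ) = 8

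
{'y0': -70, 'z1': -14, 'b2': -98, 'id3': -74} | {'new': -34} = {'y0': -70, 'z1': -14, 'b2': -98, 'id3': -74, 'new': -34}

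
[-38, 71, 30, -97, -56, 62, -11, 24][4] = -56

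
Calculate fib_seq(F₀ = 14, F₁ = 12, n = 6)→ [14, 12, 26, 38, 64, 102]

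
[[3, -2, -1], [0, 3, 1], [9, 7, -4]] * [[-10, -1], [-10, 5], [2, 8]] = C[0][0] = (3)*(-10) + (-2)*(-10) + (-1)*(2) = -12
C[0][1] = (3)*(-1) + (-2)*(5) + (-1)*(8) = -21
C[1][0] = (0)*(-10) + (3)*(-10) + (1)*(2) = -28
C[1][1] = (0)*(-1) + (3)*(5) + (1)*(8) = 23
C[2][0] = (9)*(-10) + (7)*(-10) + (-4)*(2) = -168
C[2][1] = (9)*(-1) + (7)*(5) + (-4)*(8) = -6
= [[-12, -21], [-28, 23], [-168, -6]]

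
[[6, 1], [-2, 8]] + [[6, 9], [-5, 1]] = [[12, 10], [-7, 9]]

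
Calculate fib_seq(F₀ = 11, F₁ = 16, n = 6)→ [11, 16, 27, 43, 70, 113]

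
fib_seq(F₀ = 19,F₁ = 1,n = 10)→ [19, 1, 20, 21, 41, 62, 103, 165, 268, 433]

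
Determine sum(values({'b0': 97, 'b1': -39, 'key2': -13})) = 45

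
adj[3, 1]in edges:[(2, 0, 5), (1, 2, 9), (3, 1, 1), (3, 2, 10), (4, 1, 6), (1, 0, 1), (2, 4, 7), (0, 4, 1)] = 1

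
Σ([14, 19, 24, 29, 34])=120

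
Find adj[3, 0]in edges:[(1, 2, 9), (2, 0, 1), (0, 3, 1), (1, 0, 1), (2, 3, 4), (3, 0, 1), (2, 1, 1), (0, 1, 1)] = 1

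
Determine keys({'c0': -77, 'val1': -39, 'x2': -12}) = ['c0', 'val1', 'x2']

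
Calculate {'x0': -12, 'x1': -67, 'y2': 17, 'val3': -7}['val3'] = -7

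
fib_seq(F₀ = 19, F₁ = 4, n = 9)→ F_2 = F_1 + F_0 = 23
F_3 = F_2 + F_1 = 27
F_4 = F_3 + F_2 = 50
...
= [19, 4, 23, 27, 50, 77, 127, 204, 331]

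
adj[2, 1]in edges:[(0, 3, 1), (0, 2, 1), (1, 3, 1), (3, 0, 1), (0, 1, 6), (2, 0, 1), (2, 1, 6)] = 6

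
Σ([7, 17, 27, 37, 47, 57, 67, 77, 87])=423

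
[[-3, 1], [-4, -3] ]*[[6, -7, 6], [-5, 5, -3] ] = C[0][0] = (-3)*(6) + (1)*(-5) = -23
C[0][1] = (-3)*(-7) + (1)*(5) = 26
C[0][2] = (-3)*(6) + (1)*(-3) = -21
C[1][0] = (-4)*(6) + (-3)*(-5) = -9
C[1][1] = (-4)*(-7) + (-3)*(5) = 13
C[1][2] = (-4)*(6) + (-3)*(-3) = -15
= [[-23, 26, -21], [-9, 13, -15]]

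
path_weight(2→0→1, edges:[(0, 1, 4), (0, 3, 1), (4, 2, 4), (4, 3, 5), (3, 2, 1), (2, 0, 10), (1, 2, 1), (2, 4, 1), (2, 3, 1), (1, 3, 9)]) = w(2→0)=10 + w(0→1)=4
= 14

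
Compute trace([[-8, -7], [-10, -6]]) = -14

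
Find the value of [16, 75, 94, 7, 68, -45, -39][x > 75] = keep x where x > 75: 16✗, 75✗, 94✓, 7✗, 68✗, -45✗, -39✗
= [94]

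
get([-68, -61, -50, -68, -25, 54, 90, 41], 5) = 54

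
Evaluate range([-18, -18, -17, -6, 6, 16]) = 34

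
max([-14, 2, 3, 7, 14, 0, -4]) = 14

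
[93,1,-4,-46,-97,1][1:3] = [1, -4]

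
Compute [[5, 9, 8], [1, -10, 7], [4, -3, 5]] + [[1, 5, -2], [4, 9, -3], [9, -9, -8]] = [[6, 14, 6], [5, -1, 4], [13, -12, -3]]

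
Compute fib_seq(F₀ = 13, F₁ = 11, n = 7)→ [13, 11, 24, 35, 59, 94, 153]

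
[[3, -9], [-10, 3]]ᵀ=[[3, -10], [-9, 3]]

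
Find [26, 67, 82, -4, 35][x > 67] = [82]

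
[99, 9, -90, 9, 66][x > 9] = keep x where x > 9: 99✓, 9✗, -90✗, 9✗, 66✓
= [99, 66]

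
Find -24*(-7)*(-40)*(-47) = 315840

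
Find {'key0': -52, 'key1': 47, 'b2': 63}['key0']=-52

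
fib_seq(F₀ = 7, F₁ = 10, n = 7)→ [7, 10, 17, 27, 44, 71, 115]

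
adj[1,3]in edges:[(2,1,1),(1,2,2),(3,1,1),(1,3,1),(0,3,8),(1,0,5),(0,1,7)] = 1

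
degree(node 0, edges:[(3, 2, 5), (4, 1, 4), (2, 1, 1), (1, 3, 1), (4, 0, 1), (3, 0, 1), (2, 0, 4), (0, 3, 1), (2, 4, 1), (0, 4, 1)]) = 5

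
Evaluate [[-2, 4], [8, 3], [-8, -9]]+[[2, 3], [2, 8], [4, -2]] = [[0, 7], [10, 11], [-4, -11]]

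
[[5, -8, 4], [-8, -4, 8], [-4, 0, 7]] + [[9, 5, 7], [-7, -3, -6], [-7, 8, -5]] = [[14, -3, 11], [-15, -7, 2], [-11, 8, 2]]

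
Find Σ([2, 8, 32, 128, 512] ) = 682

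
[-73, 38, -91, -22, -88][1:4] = [38, -91, -22]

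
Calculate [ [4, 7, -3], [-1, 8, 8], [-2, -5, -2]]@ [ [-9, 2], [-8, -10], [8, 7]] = C[0][0] = (4)*(-9) + (7)*(-8) + (-3)*(8) = -116
C[0][1] = (4)*(2) + (7)*(-10) + (-3)*(7) = -83
C[1][0] = (-1)*(-9) + (8)*(-8) + (8)*(8) = 9
C[1][1] = (-1)*(2) + (8)*(-10) + (8)*(7) = -26
C[2][0] = (-2)*(-9) + (-5)*(-8) + (-2)*(8) = 42
C[2][1] = (-2)*(2) + (-5)*(-10) + (-2)*(7) = 32
= [[-116, -83], [9, -26], [42, 32]]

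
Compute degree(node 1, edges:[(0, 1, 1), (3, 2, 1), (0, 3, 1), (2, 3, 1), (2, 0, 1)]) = 1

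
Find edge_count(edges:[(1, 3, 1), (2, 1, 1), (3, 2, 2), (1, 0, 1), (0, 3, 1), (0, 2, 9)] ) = 6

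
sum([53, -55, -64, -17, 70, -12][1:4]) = slice → [-55, -64, -17]
(-55) + (-64) + (-17)
= -136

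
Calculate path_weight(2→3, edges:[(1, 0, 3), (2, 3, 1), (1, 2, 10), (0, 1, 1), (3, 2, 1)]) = 1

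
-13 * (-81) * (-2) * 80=-168480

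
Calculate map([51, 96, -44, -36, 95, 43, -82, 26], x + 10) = [61, 106, -34, -26, 105, 53, -72, 36]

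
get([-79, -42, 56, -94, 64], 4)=64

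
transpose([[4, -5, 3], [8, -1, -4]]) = [[4, 8], [-5, -1], [3, -4]]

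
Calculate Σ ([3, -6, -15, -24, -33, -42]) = 3 + (-6) + (-15) + (-24) + (-33) + (-42)
= -117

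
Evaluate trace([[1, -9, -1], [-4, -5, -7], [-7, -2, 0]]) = diagonal: 1 + (-5) + 0
= -4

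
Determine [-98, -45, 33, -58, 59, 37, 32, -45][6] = 32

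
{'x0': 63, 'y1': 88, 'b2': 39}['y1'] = 88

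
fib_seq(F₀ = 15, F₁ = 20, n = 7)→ F_2 = F_1 + F_0 = 35
F_3 = F_2 + F_1 = 55
F_4 = F_3 + F_2 = 90
...
= [15, 20, 35, 55, 90, 145, 235]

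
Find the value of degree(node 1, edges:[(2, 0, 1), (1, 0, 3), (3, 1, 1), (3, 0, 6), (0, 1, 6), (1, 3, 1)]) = incident: (1,0), (3,1), (0,1), (1,3)
= 4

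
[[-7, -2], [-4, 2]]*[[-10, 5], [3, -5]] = [[64, -25], [46, -30]]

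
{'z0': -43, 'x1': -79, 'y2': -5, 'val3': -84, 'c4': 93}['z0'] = -43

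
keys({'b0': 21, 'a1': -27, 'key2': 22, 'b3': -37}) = ['b0', 'a1', 'key2', 'b3']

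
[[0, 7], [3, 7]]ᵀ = [[0, 3], [7, 7]]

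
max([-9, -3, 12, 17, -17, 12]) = 17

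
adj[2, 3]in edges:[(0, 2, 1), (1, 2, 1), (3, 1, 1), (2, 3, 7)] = 7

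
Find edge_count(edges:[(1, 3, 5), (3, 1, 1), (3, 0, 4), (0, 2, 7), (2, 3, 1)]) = 5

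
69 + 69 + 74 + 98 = 310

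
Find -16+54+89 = 127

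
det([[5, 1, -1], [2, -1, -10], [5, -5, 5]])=-330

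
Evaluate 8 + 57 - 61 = 4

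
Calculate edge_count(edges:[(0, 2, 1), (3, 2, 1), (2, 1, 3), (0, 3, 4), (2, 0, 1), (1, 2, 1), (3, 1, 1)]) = 7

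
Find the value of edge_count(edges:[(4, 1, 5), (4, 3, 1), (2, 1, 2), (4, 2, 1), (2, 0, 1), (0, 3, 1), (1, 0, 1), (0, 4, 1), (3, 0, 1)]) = 9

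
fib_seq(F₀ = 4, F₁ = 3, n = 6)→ F_2 = F_1 + F_0 = 7
F_3 = F_2 + F_1 = 10
F_4 = F_3 + F_2 = 17
...
= [4, 3, 7, 10, 17, 27]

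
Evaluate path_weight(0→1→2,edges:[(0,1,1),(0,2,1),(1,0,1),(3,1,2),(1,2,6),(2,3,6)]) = w(0→1)=1 + w(1→2)=6
= 7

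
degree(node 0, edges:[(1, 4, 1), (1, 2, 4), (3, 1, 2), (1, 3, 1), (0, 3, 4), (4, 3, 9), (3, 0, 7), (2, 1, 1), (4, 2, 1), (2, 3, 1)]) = 2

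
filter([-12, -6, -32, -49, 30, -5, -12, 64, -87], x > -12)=keep x where x > -12: -12✗, -6✓, -32✗, -49✗, 30✓, -5✓, -12✗, 64✓, -87✗
= [-6, 30, -5, 64]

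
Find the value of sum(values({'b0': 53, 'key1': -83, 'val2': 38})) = 8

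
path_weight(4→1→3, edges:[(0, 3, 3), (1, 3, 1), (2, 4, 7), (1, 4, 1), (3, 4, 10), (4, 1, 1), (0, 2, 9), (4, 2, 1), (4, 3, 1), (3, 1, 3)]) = w(4→1)=1 + w(1→3)=1
= 2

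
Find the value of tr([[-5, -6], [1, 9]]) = diagonal: (-5) + 9
= 4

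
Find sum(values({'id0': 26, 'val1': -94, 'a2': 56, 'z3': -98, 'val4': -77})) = 26 + (-94) + 56 + (-98) + (-77)
= -187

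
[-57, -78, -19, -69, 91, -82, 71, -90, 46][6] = 71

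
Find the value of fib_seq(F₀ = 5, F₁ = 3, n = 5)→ F_2 = F_1 + F_0 = 8
F_3 = F_2 + F_1 = 11
F_4 = F_3 + F_2 = 19
= [5, 3, 8, 11, 19]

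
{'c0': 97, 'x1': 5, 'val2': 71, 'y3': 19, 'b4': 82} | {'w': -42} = {'c0': 97, 'x1': 5, 'val2': 71, 'y3': 19, 'b4': 82, 'w': -42}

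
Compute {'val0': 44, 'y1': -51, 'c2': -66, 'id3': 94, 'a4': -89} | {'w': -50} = {'val0': 44, 'y1': -51, 'c2': -66, 'id3': 94, 'a4': -89, 'w': -50}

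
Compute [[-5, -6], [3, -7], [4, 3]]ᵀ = [[-5, 3, 4], [-6, -7, 3]]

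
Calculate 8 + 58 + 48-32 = 82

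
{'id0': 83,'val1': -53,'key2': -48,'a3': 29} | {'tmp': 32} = {'id0': 83, 'val1': -53, 'key2': -48, 'a3': 29, 'tmp': 32}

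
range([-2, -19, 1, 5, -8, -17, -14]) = 24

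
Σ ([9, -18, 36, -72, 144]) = 99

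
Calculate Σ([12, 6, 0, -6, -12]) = 12 + 6 + 0 + (-6) + (-12)
= 0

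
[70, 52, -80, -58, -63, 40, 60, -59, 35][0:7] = [70, 52, -80, -58, -63, 40, 60]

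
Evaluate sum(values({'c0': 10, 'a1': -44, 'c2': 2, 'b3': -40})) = -72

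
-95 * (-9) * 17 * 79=1148265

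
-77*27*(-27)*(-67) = -3760911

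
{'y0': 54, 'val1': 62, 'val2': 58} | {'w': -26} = {'y0': 54, 'val1': 62, 'val2': 58, 'w': -26}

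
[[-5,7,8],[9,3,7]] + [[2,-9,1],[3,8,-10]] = [[-3, -2, 9], [12, 11, -3]]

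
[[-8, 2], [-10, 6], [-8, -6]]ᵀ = [[-8, -10, -8], [2, 6, -6]]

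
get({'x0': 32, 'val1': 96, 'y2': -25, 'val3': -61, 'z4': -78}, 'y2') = -25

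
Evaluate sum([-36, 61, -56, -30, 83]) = 22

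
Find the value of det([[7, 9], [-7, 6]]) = (7)*(6) - (9)*(-7)
= 105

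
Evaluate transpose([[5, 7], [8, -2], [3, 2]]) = [[5, 8, 3], [7, -2, 2]]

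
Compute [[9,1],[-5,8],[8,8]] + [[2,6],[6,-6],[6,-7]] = [[11, 7], [1, 2], [14, 1]]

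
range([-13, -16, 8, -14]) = 24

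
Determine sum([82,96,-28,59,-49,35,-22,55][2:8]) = 50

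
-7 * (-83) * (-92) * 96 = -5131392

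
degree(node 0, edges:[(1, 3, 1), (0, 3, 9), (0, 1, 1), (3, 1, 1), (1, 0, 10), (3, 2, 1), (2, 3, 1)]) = 3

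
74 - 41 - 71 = -38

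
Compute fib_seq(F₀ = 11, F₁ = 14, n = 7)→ F_2 = F_1 + F_0 = 25
F_3 = F_2 + F_1 = 39
F_4 = F_3 + F_2 = 64
...
= [11, 14, 25, 39, 64, 103, 167]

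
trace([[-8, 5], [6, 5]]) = diagonal: (-8) + 5
= -3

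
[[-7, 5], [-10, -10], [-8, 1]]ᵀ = [[-7, -10, -8], [5, -10, 1]]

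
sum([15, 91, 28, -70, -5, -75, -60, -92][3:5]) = slice → [-70, -5]
(-70) + (-5)
= -75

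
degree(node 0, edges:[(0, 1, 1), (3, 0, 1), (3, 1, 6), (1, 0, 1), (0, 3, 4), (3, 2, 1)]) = incident: (0,1), (3,0), (1,0), (0,3)
= 4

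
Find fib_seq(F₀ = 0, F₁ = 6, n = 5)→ [0, 6, 6, 12, 18]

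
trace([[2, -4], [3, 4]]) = diagonal: 2 + 4
= 6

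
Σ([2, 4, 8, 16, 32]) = 62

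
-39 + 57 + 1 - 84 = -65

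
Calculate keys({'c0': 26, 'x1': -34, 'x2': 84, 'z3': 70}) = ['c0', 'x1', 'x2', 'z3']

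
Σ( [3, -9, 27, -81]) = 3 + -9 + 27 + -81
= -60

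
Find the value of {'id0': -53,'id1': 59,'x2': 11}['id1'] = 59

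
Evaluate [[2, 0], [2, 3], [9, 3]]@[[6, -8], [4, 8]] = C[0][0] = (2)*(6) + (0)*(4) = 12
C[0][1] = (2)*(-8) + (0)*(8) = -16
C[1][0] = (2)*(6) + (3)*(4) = 24
C[1][1] = (2)*(-8) + (3)*(8) = 8
C[2][0] = (9)*(6) + (3)*(4) = 66
C[2][1] = (9)*(-8) + (3)*(8) = -48
= [[12, -16], [24, 8], [66, -48]]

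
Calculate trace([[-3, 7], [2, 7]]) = 4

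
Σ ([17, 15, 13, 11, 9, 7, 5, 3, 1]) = 17 + 15 + 13 + 11 + 9 + 7 + 5 + 3 + 1
= 81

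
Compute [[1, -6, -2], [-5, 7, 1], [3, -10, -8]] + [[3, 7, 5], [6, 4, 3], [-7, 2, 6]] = [[4, 1, 3], [1, 11, 4], [-4, -8, -2]]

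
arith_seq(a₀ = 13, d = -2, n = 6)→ [13, 11, 9, 7, 5, 3]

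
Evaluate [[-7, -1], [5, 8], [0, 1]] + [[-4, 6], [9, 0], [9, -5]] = [[-11, 5], [14, 8], [9, -4]]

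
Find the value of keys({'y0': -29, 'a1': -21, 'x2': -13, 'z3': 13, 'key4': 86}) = ['y0', 'a1', 'x2', 'z3', 'key4']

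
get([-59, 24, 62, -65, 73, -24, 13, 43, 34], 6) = 13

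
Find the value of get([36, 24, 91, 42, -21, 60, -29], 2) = 91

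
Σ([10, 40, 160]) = 10 + 40 + 160
= 210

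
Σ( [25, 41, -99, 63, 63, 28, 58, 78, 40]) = 297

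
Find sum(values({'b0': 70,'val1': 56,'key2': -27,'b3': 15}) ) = 70 + 56 + (-27) + 15
= 114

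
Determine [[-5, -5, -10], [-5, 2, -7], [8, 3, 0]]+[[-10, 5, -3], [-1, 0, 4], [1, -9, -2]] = [[-15, 0, -13], [-6, 2, -3], [9, -6, -2]]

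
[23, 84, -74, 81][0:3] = [23, 84, -74]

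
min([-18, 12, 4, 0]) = -18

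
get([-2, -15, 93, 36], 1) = -15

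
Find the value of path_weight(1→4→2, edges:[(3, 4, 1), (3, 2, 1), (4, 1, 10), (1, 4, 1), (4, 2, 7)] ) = 8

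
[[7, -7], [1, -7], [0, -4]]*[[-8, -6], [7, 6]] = [[-105, -84], [-57, -48], [-28, -24]]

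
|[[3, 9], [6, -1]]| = -57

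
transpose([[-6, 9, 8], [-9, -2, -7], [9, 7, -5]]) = [[-6, -9, 9], [9, -2, 7], [8, -7, -5]]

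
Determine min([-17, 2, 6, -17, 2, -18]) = -18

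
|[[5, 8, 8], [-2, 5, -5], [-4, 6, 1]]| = (1)*(5)*det([[5, -5], [6, 1]]) + (-1)*(8)*det([[-2, -5], [-4, 1]]) + (1)*(8)*det([[-2, 5], [-4, 6]])
= 175 + 176 + 64
= 415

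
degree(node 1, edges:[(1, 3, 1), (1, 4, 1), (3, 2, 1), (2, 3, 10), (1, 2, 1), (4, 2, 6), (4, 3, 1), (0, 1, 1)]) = 4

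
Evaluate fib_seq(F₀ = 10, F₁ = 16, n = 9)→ F_2 = F_1 + F_0 = 26
F_3 = F_2 + F_1 = 42
F_4 = F_3 + F_2 = 68
...
= [10, 16, 26, 42, 68, 110, 178, 288, 466]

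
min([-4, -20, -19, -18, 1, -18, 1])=-20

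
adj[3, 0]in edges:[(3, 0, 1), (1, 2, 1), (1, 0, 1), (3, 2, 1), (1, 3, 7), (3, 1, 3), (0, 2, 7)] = 1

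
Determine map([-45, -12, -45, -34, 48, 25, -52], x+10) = [-35, -2, -35, -24, 58, 35, -42]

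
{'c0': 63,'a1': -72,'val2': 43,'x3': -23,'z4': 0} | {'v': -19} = {'c0': 63, 'a1': -72, 'val2': 43, 'x3': -23, 'z4': 0, 'v': -19}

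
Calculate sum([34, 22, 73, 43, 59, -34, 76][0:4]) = slice → [34, 22, 73, 43]
34 + 22 + 73 + 43
= 172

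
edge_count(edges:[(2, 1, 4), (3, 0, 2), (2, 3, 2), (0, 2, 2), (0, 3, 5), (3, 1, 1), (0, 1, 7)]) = 7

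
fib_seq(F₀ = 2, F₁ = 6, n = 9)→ [2, 6, 8, 14, 22, 36, 58, 94, 152]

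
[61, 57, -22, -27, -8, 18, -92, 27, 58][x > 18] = keep x where x > 18: 61✓, 57✓, -22✗, -27✗, -8✗, 18✗, -92✗, 27✓, 58✓
= [61, 57, 27, 58]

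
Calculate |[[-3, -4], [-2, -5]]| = 7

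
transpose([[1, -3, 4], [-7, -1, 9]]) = [[1, -7], [-3, -1], [4, 9]]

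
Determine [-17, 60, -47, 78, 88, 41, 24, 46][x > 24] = [60, 78, 88, 41, 46]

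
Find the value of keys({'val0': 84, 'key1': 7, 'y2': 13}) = ['val0', 'key1', 'y2']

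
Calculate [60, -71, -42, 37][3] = 37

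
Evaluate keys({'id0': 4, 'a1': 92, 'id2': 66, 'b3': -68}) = ['id0', 'a1', 'id2', 'b3']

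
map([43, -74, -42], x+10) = [53, -64, -32]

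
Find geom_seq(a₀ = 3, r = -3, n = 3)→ a_0 = 3*(-3)^0 = 3
a_1 = 3*(-3)^1 = -9
a_2 = 3*(-3)^2 = 27
= [3, -9, 27]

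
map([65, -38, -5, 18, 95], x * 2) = [130, -76, -10, 36, 190]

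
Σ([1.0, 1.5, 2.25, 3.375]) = 8.125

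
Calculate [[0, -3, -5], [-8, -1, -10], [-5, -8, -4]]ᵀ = [[0, -8, -5], [-3, -1, -8], [-5, -10, -4]]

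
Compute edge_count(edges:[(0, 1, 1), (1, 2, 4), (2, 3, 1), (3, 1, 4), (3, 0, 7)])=5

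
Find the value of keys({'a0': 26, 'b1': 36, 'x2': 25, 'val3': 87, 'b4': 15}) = ['a0', 'b1', 'x2', 'val3', 'b4']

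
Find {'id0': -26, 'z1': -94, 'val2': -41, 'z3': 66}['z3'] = 66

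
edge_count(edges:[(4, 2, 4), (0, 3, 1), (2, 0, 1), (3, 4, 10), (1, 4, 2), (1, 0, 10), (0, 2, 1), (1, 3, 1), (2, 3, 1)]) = 9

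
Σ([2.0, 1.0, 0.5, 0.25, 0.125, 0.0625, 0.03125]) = 2.0 + 1.0 + 0.5 + 0.25 + 0.125 + 0.0625 + 0.03125
= 3.96875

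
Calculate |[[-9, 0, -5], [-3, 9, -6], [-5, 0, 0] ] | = (1)*(-9)*det([[9, -6], [0, 0]]) + (-1)*(0)*det([[-3, -6], [-5, 0]]) + (1)*(-5)*det([[-3, 9], [-5, 0]])
= 0 + 0 + -225
= -225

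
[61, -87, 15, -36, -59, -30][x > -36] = keep x where x > -36: 61✓, -87✗, 15✓, -36✗, -59✗, -30✓
= [61, 15, -30]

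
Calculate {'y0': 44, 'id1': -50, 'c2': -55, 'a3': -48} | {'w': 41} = {'y0': 44, 'id1': -50, 'c2': -55, 'a3': -48, 'w': 41}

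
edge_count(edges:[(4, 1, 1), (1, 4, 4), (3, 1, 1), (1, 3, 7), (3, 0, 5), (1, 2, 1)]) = 6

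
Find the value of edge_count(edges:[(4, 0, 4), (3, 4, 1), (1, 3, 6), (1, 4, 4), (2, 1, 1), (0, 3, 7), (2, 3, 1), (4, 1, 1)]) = 8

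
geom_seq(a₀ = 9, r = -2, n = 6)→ [9, -18, 36, -72, 144, -288]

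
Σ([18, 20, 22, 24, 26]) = 18 + 20 + 22 + 24 + 26
= 110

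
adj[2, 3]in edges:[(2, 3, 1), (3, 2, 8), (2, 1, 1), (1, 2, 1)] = 1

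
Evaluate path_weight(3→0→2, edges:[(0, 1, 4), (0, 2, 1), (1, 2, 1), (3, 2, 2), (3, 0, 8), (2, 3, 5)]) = 9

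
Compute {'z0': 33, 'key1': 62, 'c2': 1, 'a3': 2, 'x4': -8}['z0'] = 33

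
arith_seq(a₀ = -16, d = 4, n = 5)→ [-16, -12, -8, -4, 0]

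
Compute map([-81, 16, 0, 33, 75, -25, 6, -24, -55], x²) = (-81)²=6561, (16)²=256, (0)²=0, (33)²=1089, (75)²=5625, (-25)²=625, (6)²=36, (-24)²=576, (-55)²=3025
= [6561, 256, 0, 1089, 5625, 625, 36, 576, 3025]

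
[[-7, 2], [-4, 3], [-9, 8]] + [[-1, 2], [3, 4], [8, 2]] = [[-8, 4], [-1, 7], [-1, 10]]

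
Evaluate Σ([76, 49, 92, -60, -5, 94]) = 76 + 49 + 92 + (-60) + (-5) + 94
= 246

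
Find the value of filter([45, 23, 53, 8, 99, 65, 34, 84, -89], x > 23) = keep x where x > 23: 45✓, 23✗, 53✓, 8✗, 99✓, 65✓, 34✓, 84✓, -89✗
= [45, 53, 99, 65, 34, 84]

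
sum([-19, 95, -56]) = 20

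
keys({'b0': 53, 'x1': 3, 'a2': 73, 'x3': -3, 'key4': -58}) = ['b0', 'x1', 'a2', 'x3', 'key4']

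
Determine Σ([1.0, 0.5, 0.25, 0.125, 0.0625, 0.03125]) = 1.96875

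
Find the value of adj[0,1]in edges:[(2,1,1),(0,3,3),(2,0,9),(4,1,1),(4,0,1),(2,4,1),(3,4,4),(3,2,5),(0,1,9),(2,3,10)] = 9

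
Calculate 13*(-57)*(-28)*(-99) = -2054052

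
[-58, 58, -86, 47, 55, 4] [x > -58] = [58, 47, 55, 4]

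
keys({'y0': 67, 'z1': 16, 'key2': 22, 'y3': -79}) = ['y0', 'z1', 'key2', 'y3']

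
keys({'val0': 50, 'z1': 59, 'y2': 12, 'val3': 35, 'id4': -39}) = ['val0', 'z1', 'y2', 'val3', 'id4']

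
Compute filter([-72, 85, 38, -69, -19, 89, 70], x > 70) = keep x where x > 70: -72✗, 85✓, 38✗, -69✗, -19✗, 89✓, 70✗
= [85, 89]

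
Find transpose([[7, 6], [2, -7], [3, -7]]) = [[7, 2, 3], [6, -7, -7]]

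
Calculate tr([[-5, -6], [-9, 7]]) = 2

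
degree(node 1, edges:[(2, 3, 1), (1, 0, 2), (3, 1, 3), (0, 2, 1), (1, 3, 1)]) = incident: (1,0), (3,1), (1,3)
= 3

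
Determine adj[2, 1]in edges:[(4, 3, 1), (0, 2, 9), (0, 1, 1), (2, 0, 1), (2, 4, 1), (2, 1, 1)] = 1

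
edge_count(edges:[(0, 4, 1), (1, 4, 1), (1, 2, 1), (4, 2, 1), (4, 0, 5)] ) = 5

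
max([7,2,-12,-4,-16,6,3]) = 7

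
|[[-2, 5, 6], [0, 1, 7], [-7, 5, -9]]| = (1)*(-2)*det([[1, 7], [5, -9]]) + (-1)*(5)*det([[0, 7], [-7, -9]]) + (1)*(6)*det([[0, 1], [-7, 5]])
= 88 + -245 + 42
= -115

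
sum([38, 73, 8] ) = 38 + 73 + 8
= 119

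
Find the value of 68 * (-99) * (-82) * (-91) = -50234184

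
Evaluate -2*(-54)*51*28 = 154224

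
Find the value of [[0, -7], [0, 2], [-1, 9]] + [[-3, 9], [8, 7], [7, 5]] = [[-3, 2], [8, 9], [6, 14]]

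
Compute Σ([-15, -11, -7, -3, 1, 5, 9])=-21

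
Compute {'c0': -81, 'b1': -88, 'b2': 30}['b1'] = -88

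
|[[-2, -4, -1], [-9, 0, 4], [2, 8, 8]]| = -184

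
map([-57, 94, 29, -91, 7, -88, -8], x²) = (-57)²=3249, (94)²=8836, (29)²=841, (-91)²=8281, (7)²=49, (-88)²=7744, (-8)²=64
= [3249, 8836, 841, 8281, 49, 7744, 64]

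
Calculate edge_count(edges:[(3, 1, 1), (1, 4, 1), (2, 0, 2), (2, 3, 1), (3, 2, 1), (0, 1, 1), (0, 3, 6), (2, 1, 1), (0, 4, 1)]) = 9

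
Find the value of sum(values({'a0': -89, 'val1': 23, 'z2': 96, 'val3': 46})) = (-89) + 23 + 96 + 46
= 76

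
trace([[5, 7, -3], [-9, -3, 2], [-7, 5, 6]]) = 8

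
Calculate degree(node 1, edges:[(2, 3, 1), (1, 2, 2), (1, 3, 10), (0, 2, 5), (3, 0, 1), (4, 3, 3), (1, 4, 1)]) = 3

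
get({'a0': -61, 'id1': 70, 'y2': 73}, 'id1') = 70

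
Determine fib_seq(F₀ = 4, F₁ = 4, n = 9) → F_2 = F_1 + F_0 = 8
F_3 = F_2 + F_1 = 12
F_4 = F_3 + F_2 = 20
...
= [4, 4, 8, 12, 20, 32, 52, 84, 136]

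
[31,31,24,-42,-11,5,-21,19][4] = -11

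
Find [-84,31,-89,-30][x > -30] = keep x where x > -30: -84✗, 31✓, -89✗, -30✗
= [31]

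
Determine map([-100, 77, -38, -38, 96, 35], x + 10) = -100+10=-90, 77+10=87, -38+10=-28, -38+10=-28, 96+10=106, 35+10=45
= [-90, 87, -28, -28, 106, 45]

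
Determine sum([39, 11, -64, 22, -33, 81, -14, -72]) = -30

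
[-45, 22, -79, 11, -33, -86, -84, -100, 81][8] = 81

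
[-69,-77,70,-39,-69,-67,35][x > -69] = keep x where x > -69: -69✗, -77✗, 70✓, -39✓, -69✗, -67✓, 35✓
= [70, -39, -67, 35]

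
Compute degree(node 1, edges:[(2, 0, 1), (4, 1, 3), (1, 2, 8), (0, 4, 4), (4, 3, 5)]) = 2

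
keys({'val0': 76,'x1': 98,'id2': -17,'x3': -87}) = ['val0', 'x1', 'id2', 'x3']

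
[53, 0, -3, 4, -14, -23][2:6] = [-3, 4, -14, -23]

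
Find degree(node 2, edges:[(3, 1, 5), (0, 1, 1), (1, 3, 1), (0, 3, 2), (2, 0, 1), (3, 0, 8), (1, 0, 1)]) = 1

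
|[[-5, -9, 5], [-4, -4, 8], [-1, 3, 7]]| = (1)*(-5)*det([[-4, 8], [3, 7]]) + (-1)*(-9)*det([[-4, 8], [-1, 7]]) + (1)*(5)*det([[-4, -4], [-1, 3]])
= 260 + -180 + -80
= 0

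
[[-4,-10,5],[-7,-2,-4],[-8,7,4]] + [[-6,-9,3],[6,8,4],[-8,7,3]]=[[-10, -19, 8], [-1, 6, 0], [-16, 14, 7]]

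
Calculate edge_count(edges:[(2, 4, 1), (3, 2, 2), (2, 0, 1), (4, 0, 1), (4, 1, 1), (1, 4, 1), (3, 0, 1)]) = 7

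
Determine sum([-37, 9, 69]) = 41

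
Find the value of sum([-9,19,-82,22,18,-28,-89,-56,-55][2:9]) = -270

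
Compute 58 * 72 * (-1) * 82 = -342432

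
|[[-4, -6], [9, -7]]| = (-4)*(-7) - (-6)*(9)
= 82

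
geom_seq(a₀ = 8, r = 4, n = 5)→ [8, 32, 128, 512, 2048]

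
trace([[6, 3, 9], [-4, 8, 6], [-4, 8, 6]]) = diagonal: 6 + 8 + 6
= 20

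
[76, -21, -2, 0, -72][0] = 76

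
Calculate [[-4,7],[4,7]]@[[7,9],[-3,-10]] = C[0][0] = (-4)*(7) + (7)*(-3) = -49
C[0][1] = (-4)*(9) + (7)*(-10) = -106
C[1][0] = (4)*(7) + (7)*(-3) = 7
C[1][1] = (4)*(9) + (7)*(-10) = -34
= [[-49, -106], [7, -34]]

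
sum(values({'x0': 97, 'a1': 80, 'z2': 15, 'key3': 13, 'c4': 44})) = 97 + 80 + 15 + 13 + 44
= 249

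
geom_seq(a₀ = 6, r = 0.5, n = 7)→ a_0 = 6*0.5^0 = 6.0
a_1 = 6*0.5^1 = 3.0
a_2 = 6*0.5^2 = 1.5
...
= [6.0, 3.0, 1.5, 0.75, 0.375, 0.1875, 0.09375]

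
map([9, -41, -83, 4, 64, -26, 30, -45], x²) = (9)²=81, (-41)²=1681, (-83)²=6889, (4)²=16, (64)²=4096, (-26)²=676, (30)²=900, (-45)²=2025
= [81, 1681, 6889, 16, 4096, 676, 900, 2025]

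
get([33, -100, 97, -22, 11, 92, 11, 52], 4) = 11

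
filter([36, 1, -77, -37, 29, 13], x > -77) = keep x where x > -77: 36✓, 1✓, -77✗, -37✓, 29✓, 13✓
= [36, 1, -37, 29, 13]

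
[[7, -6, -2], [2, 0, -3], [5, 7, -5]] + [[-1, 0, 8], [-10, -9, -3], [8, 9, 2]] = [[6, -6, 6], [-8, -9, -6], [13, 16, -3]]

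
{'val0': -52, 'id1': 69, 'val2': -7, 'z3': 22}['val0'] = -52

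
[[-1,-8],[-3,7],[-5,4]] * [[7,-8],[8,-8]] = [[-71, 72], [35, -32], [-3, 8]]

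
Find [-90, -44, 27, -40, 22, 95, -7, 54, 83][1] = -44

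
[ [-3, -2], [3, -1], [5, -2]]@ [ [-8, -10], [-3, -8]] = C[0][0] = (-3)*(-8) + (-2)*(-3) = 30
C[0][1] = (-3)*(-10) + (-2)*(-8) = 46
C[1][0] = (3)*(-8) + (-1)*(-3) = -21
C[1][1] = (3)*(-10) + (-1)*(-8) = -22
C[2][0] = (5)*(-8) + (-2)*(-3) = -34
C[2][1] = (5)*(-10) + (-2)*(-8) = -34
= [[30, 46], [-21, -22], [-34, -34]]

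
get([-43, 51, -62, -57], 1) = 51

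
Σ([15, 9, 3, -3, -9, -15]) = 15 + 9 + 3 + (-3) + (-9) + (-15)
= 0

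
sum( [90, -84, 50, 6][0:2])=slice → [90, -84]
90 + (-84)
= 6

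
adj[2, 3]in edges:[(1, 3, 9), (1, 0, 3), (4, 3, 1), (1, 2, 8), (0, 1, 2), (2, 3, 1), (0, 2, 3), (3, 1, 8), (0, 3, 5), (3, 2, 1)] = 1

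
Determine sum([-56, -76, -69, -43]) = -244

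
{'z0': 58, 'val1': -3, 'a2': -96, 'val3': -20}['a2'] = -96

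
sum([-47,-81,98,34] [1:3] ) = 17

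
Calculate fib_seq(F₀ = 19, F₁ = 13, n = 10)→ F_2 = F_1 + F_0 = 32
F_3 = F_2 + F_1 = 45
F_4 = F_3 + F_2 = 77
...
= [19, 13, 32, 45, 77, 122, 199, 321, 520, 841]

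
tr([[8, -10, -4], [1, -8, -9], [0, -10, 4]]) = 4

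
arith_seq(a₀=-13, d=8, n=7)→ a_0 = -13 + 0*8 = -13
a_1 = -13 + 1*8 = -5
a_2 = -13 + 2*8 = 3
...
= [-13, -5, 3, 11, 19, 27, 35]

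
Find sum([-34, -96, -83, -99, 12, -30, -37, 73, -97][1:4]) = -278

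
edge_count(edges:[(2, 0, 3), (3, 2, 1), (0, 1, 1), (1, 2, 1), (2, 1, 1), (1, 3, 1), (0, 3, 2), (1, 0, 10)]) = 8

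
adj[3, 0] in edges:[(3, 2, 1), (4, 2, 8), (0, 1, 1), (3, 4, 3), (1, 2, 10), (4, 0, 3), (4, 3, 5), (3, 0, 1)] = 1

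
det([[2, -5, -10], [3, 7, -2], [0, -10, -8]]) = 28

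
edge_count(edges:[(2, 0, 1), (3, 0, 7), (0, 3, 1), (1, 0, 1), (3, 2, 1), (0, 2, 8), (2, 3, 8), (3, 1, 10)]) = 8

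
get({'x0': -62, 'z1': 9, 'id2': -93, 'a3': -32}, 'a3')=-32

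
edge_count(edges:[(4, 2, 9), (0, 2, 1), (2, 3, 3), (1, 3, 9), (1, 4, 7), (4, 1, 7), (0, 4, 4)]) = 7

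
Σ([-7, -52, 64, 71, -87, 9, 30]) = 28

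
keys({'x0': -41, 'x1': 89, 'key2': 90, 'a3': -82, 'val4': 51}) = ['x0', 'x1', 'key2', 'a3', 'val4']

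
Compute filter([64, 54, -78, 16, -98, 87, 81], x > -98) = [64, 54, -78, 16, 87, 81]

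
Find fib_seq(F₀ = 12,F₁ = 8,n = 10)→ [12, 8, 20, 28, 48, 76, 124, 200, 324, 524]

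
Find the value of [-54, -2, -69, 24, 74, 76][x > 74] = [76]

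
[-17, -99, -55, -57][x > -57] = [-17, -55]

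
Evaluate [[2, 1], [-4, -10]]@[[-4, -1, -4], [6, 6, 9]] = [[-2, 4, 1], [-44, -56, -74]]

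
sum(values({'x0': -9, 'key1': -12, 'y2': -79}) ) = (-9) + (-12) + (-79)
= -100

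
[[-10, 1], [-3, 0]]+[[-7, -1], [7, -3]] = [[-17, 0], [4, -3]]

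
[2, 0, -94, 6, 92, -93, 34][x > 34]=[92]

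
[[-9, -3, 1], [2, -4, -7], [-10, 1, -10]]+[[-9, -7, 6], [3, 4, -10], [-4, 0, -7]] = [[-18, -10, 7], [5, 0, -17], [-14, 1, -17]]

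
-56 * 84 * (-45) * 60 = 12700800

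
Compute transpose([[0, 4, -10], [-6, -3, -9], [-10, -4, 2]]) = [[0, -6, -10], [4, -3, -4], [-10, -9, 2]]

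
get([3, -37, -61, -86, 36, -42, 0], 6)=0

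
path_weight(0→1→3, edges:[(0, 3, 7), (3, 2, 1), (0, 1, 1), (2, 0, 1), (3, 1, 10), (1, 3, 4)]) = w(0→1)=1 + w(1→3)=4
= 5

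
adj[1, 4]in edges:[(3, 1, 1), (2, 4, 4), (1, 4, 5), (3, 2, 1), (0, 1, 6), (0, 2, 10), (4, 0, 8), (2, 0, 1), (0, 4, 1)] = 5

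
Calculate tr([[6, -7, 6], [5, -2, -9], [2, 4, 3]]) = 7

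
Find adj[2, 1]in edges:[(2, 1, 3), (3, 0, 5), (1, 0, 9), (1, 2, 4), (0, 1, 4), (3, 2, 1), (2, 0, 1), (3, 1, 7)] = 3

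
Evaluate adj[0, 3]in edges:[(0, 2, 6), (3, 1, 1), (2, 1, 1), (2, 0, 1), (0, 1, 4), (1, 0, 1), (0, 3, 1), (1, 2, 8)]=1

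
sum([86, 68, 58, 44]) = 86 + 68 + 58 + 44
= 256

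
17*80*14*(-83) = -1580320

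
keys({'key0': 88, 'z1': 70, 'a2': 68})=['key0', 'z1', 'a2']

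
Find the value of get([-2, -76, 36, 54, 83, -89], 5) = -89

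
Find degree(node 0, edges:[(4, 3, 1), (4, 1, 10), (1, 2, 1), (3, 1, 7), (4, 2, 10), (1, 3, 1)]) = 0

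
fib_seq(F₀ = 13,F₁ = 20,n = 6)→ F_2 = F_1 + F_0 = 33
F_3 = F_2 + F_1 = 53
F_4 = F_3 + F_2 = 86
...
= [13, 20, 33, 53, 86, 139]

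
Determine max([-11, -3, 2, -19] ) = 2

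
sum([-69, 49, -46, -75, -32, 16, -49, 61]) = -145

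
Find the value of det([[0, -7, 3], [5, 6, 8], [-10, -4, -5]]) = (1)*(0)*det([[6, 8], [-4, -5]]) + (-1)*(-7)*det([[5, 8], [-10, -5]]) + (1)*(3)*det([[5, 6], [-10, -4]])
= 0 + 385 + 120
= 505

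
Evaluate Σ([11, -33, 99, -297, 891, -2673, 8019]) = 6017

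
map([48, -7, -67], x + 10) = 48+10=58, -7+10=3, -67+10=-57
= [58, 3, -57]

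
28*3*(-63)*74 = -391608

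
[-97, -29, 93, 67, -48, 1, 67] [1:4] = [-29, 93, 67]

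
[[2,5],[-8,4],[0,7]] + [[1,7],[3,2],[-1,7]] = [[3, 12], [-5, 6], [-1, 14]]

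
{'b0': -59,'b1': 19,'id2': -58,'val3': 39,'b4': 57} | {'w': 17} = {'b0': -59, 'b1': 19, 'id2': -58, 'val3': 39, 'b4': 57, 'w': 17}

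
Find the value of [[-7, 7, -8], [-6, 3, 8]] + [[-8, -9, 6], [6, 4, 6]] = [[-15, -2, -2], [0, 7, 14]]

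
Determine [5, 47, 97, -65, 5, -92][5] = -92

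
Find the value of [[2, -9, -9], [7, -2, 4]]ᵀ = [[2, 7], [-9, -2], [-9, 4]]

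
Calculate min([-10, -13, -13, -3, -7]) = -13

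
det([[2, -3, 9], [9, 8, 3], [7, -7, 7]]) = (1)*(2)*det([[8, 3], [-7, 7]]) + (-1)*(-3)*det([[9, 3], [7, 7]]) + (1)*(9)*det([[9, 8], [7, -7]])
= 154 + 126 + -1071
= -791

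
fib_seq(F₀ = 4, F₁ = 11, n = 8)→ [4, 11, 15, 26, 41, 67, 108, 175]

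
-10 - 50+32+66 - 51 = -13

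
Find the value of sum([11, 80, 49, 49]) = 11 + 80 + 49 + 49
= 189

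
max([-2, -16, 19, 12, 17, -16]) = 19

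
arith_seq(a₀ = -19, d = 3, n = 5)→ a_0 = -19 + 0*3 = -19
a_1 = -19 + 1*3 = -16
a_2 = -19 + 2*3 = -13
...
= [-19, -16, -13, -10, -7]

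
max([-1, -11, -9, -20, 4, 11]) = 11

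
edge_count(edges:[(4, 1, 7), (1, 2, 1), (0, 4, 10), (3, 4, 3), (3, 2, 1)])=5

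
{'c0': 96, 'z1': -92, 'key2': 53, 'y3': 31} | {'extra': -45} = {'c0': 96, 'z1': -92, 'key2': 53, 'y3': 31, 'extra': -45}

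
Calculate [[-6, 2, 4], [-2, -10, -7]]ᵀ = [[-6, -2], [2, -10], [4, -7]]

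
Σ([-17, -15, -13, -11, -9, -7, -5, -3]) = (-17) + (-15) + (-13) + (-11) + (-9) + (-7) + (-5) + (-3)
= -80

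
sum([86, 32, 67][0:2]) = slice → [86, 32]
86 + 32
= 118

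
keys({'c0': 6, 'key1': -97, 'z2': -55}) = ['c0', 'key1', 'z2']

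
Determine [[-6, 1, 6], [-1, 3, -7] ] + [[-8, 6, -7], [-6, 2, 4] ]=[[-14, 7, -1], [-7, 5, -3]]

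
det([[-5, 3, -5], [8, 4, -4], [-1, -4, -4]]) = (1)*(-5)*det([[4, -4], [-4, -4]]) + (-1)*(3)*det([[8, -4], [-1, -4]]) + (1)*(-5)*det([[8, 4], [-1, -4]])
= 160 + 108 + 140
= 408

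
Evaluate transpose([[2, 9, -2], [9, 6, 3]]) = [[2, 9], [9, 6], [-2, 3]]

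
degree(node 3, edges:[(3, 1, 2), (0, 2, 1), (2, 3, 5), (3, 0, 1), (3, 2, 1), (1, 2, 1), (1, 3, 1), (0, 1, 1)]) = 5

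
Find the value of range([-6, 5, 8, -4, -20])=28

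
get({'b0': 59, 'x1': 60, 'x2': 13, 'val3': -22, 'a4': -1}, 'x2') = 13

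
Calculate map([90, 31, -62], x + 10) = 90+10=100, 31+10=41, -62+10=-52
= [100, 41, -52]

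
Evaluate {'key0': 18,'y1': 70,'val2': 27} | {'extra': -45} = {'key0': 18, 'y1': 70, 'val2': 27, 'extra': -45}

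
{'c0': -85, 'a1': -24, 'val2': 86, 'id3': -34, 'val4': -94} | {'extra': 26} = {'c0': -85, 'a1': -24, 'val2': 86, 'id3': -34, 'val4': -94, 'extra': 26}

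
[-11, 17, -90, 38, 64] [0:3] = [-11, 17, -90]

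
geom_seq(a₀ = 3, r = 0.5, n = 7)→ [3.0, 1.5, 0.75, 0.375, 0.1875, 0.09375, 0.046875]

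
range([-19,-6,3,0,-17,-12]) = 22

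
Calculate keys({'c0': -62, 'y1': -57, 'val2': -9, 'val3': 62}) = ['c0', 'y1', 'val2', 'val3']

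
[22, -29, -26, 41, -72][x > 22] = [41]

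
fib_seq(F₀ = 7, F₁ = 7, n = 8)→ F_2 = F_1 + F_0 = 14
F_3 = F_2 + F_1 = 21
F_4 = F_3 + F_2 = 35
...
= [7, 7, 14, 21, 35, 56, 91, 147]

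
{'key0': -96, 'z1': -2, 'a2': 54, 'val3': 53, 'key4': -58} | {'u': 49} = {'key0': -96, 'z1': -2, 'a2': 54, 'val3': 53, 'key4': -58, 'u': 49}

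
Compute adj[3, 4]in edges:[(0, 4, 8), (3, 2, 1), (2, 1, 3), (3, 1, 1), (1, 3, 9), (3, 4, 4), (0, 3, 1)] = 4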